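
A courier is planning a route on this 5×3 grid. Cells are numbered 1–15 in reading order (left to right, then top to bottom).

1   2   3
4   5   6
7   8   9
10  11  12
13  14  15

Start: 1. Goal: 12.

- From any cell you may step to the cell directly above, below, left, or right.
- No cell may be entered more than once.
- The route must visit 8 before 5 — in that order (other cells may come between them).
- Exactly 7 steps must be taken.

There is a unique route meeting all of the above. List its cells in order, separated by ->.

1 -> 4 -> 7 -> 8 -> 5 -> 6 -> 9 -> 12

The waypoints must appear in the order 8, 5, with no cell reused.
Route from 1: down 2 to 7, right 1 to 8, up 1 to 5, right 1 to 6, down 2 to 12 — 7 moves in all.
Check: order respected (8 at step 3, 5 at step 4); 7 moves as required.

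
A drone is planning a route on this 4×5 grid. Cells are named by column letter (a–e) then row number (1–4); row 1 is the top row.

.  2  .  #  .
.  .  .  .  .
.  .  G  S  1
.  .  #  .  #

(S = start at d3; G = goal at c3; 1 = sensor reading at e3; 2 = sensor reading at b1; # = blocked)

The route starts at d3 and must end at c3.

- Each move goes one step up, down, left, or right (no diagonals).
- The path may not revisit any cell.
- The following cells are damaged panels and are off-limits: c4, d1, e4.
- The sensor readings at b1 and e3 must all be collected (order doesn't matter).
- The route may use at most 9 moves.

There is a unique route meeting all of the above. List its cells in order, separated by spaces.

d3 e3 e2 d2 c2 c1 b1 b2 b3 c3

The 9-move cap with required stops at b1, e3 leaves no slack for detours.
Route from d3: right 1 to e3, up 1 to e2, left 2 to c2, up 1 to c1, left 1 to b1, down 2 to b3, right 1 to c3 — 9 moves in all.
Check: all required cells visited; 9 ≤ 9 moves.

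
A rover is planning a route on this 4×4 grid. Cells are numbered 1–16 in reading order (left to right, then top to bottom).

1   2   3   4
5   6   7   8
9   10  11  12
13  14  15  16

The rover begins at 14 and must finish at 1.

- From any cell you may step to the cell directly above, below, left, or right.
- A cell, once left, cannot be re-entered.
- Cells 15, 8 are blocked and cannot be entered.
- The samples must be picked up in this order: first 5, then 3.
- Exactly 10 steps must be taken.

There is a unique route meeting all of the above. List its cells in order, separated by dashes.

The waypoints must appear in the order 5, 3, with no cell reused.
Route from 14: left 1 to 13, up 2 to 5, right 1 to 6, down 1 to 10, right 1 to 11, up 2 to 3, left 2 to 1 — 10 moves in all.
Check: order respected (5 at step 3, 3 at step 8); 10 moves as required.

14 - 13 - 9 - 5 - 6 - 10 - 11 - 7 - 3 - 2 - 1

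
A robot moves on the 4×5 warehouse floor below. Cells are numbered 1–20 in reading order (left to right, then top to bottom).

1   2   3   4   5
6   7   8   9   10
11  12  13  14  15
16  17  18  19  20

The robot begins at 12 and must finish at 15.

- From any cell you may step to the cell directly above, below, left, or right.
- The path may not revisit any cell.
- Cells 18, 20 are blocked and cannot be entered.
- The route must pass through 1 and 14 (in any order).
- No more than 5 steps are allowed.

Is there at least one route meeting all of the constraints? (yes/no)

Even ignoring the no-revisit rule, getting from 12 to 15, taking the cheapest ordering 12 → 1 → 14 → 15 needs at least 3 + 5 + 1 = 9 moves (Manhattan distance per leg), which exceeds the 5-move limit.

no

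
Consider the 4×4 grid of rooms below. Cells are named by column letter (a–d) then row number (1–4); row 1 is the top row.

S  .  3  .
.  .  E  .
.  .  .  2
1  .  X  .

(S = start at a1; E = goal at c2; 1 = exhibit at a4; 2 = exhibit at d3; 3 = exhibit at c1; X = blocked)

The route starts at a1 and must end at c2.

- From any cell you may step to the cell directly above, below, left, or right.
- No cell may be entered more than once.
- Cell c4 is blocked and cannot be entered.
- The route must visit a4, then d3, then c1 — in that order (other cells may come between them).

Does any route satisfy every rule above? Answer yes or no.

One route that works: a1 → a2 → a3 → a4 → b4 → b3 → c3 → d3 → d2 → d1 → c1 → c2.

yes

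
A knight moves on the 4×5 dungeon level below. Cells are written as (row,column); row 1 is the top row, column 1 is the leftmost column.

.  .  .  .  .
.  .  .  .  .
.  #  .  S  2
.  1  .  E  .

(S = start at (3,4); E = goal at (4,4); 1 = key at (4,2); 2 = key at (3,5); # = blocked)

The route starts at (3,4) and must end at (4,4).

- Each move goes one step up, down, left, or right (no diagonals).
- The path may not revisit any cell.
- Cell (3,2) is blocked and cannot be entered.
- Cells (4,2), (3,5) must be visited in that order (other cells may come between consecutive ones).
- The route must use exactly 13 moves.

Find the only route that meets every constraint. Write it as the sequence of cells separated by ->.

The waypoints must appear in the order (4,2), (3,5), with no cell reused.
Route from (3,4): left 1 to (3,3), down 1 to (4,3), left 2 to (4,1), up 2 to (2,1), right 4 to (2,5), down 2 to (4,5), left 1 to (4,4) — 13 moves in all.
Check: order respected (1 at step 3, 2 at step 11); 13 moves as required.

(3,4) -> (3,3) -> (4,3) -> (4,2) -> (4,1) -> (3,1) -> (2,1) -> (2,2) -> (2,3) -> (2,4) -> (2,5) -> (3,5) -> (4,5) -> (4,4)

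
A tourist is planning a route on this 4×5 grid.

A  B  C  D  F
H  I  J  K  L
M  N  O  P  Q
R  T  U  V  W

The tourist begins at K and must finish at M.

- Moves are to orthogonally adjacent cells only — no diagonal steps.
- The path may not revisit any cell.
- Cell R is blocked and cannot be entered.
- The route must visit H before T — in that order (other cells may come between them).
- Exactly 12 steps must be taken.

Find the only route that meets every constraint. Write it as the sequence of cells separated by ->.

The waypoints must appear in the order H, T, with no cell reused.
Route from K: up to D, 3× left (reaching A), down to H, 2× right (reaching J), 2× down (reaching U), left to T, up to N, left to M — 12 moves in all.
Check: order respected (H at step 5, T at step 10); 12 moves as required.

K -> D -> C -> B -> A -> H -> I -> J -> O -> U -> T -> N -> M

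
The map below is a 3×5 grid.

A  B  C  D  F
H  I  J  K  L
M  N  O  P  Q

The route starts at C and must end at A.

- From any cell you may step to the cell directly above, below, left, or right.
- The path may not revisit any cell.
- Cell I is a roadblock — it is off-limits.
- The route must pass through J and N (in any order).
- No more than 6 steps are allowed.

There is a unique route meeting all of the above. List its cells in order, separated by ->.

The 6-move cap with required stops at J, N leaves no slack for detours.
Route from C: down 2 to O, left 2 to M, up 2 to A — 6 moves in all.
Check: all required cells visited; 6 ≤ 6 moves.

C -> J -> O -> N -> M -> H -> A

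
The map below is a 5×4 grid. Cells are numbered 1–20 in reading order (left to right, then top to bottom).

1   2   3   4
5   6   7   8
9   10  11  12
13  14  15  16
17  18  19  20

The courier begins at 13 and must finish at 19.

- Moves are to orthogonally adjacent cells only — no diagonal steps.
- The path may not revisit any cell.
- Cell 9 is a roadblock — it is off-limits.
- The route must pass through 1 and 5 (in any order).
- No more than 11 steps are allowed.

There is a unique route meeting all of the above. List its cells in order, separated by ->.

13 -> 14 -> 10 -> 6 -> 5 -> 1 -> 2 -> 3 -> 7 -> 11 -> 15 -> 19

The budget equals the shortest possible length, so every move has to be on a shortest route through the required cells.
Route from 13: right 1 to 14, up 2 to 6, left 1 to 5, up 1 to 1, right 2 to 3, down 4 to 19 — 11 moves in all.
Check: all required cells visited; 11 ≤ 11 moves.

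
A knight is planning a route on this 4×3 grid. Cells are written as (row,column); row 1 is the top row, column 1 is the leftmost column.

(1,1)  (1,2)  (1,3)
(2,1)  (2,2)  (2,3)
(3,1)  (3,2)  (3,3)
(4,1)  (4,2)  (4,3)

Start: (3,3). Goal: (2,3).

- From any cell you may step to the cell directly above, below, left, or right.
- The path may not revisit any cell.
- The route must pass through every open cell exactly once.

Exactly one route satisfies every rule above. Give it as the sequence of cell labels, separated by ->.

Need to visit all 12 open cells exactly once, starting at (3,3) and ending at (2,3).
Cell (4,1) has only two open neighbours ((3,1) and (4,2)), so the path must pass straight through it: one of those is the cell it's entered from and the other is where it exits.
Route from (3,3): down 1 to (4,3), left 2 to (4,1), up 1 to (3,1), right 1 to (3,2), up 1 to (2,2), left 1 to (2,1), up 1 to (1,1), right 2 to (1,3), down 1 to (2,3) — 11 moves in all.
Check: all 12 open cells covered.

(3,3) -> (4,3) -> (4,2) -> (4,1) -> (3,1) -> (3,2) -> (2,2) -> (2,1) -> (1,1) -> (1,2) -> (1,3) -> (2,3)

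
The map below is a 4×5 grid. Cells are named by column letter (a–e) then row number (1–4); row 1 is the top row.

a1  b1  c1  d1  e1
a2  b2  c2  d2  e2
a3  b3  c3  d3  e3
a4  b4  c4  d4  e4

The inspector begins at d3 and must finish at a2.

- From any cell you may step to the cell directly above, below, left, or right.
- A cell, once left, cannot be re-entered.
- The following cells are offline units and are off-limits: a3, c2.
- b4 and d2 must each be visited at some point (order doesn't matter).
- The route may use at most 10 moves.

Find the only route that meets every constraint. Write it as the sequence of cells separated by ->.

The budget equals the shortest possible length, so every move has to be on a shortest route through the required cells.
Route from d3: up 1 to d2, right 1 to e2, down 2 to e4, left 3 to b4, up 2 to b2, left 1 to a2 — 10 moves in all.
Check: all required cells visited; 10 ≤ 10 moves.

d3 -> d2 -> e2 -> e3 -> e4 -> d4 -> c4 -> b4 -> b3 -> b2 -> a2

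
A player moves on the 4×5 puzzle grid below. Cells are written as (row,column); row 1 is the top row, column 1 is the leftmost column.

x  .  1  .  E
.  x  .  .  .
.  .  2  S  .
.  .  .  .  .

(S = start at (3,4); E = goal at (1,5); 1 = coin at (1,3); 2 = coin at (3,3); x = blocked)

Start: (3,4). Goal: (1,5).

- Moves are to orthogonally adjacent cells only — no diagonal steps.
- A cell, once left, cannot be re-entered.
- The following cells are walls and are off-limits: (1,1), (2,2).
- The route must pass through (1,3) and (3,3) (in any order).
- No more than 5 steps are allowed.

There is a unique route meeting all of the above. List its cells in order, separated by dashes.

The budget equals the shortest possible length, so every move has to be on a shortest route through the required cells.
Route from (3,4): left 1 to (3,3), up 2 to (1,3), right 2 to (1,5) — 5 moves in all.
Check: all required cells visited; 5 ≤ 5 moves.

(3,4) - (3,3) - (2,3) - (1,3) - (1,4) - (1,5)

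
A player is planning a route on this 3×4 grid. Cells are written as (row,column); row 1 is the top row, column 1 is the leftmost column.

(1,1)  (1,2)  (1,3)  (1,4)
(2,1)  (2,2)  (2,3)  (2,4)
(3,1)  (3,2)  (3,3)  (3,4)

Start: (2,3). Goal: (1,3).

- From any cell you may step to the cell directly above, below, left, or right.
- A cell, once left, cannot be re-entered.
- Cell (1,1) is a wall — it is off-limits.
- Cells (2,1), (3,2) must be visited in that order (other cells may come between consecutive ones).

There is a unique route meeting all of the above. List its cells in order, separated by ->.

The waypoints must appear in the order (2,1), (3,2), with no cell reused.
Route from (2,3): 2× left (reaching (2,1)), down to (3,1), 3× right (reaching (3,4)), 2× up (reaching (1,4)), left to (1,3) — 9 moves in all.
Check: order respected ((2,1) at step 2, (3,2) at step 4).

(2,3) -> (2,2) -> (2,1) -> (3,1) -> (3,2) -> (3,3) -> (3,4) -> (2,4) -> (1,4) -> (1,3)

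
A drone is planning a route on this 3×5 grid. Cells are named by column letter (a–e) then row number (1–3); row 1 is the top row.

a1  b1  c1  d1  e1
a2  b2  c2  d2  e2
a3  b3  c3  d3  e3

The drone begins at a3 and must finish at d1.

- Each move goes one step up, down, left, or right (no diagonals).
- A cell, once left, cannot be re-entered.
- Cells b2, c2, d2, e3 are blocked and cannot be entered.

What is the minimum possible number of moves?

5

The Manhattan distance from a3 to d1 is |3−1| + |1−4| = 5, so at least 5 moves are needed.
A route of 5 moves achieves this: a3 → a2 → a1 → b1 → c1 → d1.
Since 5 matches the lower bound, it is optimal.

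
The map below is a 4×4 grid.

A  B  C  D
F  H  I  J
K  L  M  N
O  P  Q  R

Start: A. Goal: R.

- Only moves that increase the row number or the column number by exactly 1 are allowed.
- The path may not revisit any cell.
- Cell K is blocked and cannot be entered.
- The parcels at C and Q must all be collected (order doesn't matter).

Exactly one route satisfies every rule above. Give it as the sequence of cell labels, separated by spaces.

Moves only go right or down, so the column and row indices never decrease.
Route from A: 2× right (reaching C), 3× down (reaching Q), right to R — 6 moves in all.
Check: all required cells visited.

A B C I M Q R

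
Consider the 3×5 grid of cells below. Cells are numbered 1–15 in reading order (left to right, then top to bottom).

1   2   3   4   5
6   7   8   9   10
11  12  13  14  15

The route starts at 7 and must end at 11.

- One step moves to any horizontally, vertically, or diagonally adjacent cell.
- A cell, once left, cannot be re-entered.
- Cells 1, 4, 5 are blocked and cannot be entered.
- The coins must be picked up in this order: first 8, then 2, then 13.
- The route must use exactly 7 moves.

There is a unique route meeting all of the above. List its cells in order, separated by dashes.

The waypoints must appear in the order 8, 2, 13, with no cell reused.
Route from 7: right to 8, up-left to 2, right to 3, down-right to 9, down-left to 13, 2× left (reaching 11) — 7 moves in all.
Check: order respected (8 at step 1, 2 at step 2, 13 at step 5); 7 moves as required.

7 - 8 - 2 - 3 - 9 - 13 - 12 - 11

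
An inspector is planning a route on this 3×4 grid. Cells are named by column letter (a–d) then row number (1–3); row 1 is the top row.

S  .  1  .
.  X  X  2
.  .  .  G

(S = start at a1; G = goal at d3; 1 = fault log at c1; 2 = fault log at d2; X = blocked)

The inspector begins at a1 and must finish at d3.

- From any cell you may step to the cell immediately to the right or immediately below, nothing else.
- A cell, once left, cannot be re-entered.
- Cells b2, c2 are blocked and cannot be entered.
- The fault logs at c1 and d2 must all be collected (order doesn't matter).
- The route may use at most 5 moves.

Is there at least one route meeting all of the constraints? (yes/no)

yes

One route that works: a1 → b1 → c1 → d1 → d2 → d3.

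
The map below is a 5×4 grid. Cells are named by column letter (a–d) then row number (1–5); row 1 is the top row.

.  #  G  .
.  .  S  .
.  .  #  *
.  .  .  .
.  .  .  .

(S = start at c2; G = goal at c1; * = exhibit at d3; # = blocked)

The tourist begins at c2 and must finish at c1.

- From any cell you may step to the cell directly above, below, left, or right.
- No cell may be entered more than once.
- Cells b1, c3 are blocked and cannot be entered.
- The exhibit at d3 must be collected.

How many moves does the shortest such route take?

Any route passes through d3 somewhere between c2 and c1. Summing Manhattan distances along the two legs (c2 → d3 → c1) gives a lower bound of 2 + 3 = 5 moves.
The shortest route satisfying every rule uses 9 moves: c2 → b2 → b3 → b4 → c4 → d4 → d3 → d2 → d1 → c1.
The no-revisit rule (legs can't share cells) pushes the minimum above the 5-move bound; an exhaustive check rules out every length from 5 to 8 (on a 4-connected grid the length of any start-to-goal walk has the same parity as the Manhattan bound, so only lengths 5, 7, 9, … need checking), leaving 9 as the minimum.

9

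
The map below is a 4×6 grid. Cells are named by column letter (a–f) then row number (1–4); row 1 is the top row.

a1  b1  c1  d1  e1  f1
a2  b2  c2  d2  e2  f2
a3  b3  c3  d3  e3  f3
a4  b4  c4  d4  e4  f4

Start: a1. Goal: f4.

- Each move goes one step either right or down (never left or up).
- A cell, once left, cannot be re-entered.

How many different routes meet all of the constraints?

56

A right/down-only route from a1 to f4 makes exactly 3 down-moves and 5 right-moves in some order.
With no other constraints that would be C(8,3) = 56 routes.
That gives 56 routes.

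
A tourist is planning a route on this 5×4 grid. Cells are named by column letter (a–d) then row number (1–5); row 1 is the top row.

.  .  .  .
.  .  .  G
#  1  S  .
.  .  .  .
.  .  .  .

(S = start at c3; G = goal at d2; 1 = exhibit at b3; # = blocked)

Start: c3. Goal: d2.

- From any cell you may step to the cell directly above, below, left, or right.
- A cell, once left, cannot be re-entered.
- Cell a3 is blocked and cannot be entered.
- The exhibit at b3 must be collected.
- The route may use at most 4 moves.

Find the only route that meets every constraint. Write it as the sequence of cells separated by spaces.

The budget equals the shortest possible length, so every move has to be on a shortest route through the required cells.
Route from c3: left to b3, up to b2, 2× right (reaching d2) — 4 moves in all.
Check: all required cells visited; 4 ≤ 4 moves.

c3 b3 b2 c2 d2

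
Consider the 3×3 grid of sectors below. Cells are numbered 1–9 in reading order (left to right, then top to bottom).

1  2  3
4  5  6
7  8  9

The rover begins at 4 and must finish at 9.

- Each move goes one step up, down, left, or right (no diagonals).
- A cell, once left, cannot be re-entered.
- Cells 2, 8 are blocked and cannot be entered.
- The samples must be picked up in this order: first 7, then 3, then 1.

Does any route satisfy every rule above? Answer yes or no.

7 must be visited but has only one open neighbour (4), and it is neither the start nor the goal — the route would have to enter and leave through 4, re-entering it.

no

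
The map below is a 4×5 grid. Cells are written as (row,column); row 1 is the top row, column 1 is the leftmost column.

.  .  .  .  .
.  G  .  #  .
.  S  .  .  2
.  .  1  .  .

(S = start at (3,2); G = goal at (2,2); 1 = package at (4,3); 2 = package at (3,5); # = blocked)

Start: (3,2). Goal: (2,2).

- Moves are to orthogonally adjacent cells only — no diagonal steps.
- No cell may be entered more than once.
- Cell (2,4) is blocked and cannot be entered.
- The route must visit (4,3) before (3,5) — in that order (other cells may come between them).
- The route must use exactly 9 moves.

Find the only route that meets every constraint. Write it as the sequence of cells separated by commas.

The waypoints must appear in the order (4,3), (3,5), with no cell reused.
Route from (3,2): down 1 to (4,2), right 3 to (4,5), up 1 to (3,5), left 2 to (3,3), up 1 to (2,3), left 1 to (2,2) — 9 moves in all.
Check: order respected (1 at step 2, 2 at step 5); 9 moves as required.

(3,2), (4,2), (4,3), (4,4), (4,5), (3,5), (3,4), (3,3), (2,3), (2,2)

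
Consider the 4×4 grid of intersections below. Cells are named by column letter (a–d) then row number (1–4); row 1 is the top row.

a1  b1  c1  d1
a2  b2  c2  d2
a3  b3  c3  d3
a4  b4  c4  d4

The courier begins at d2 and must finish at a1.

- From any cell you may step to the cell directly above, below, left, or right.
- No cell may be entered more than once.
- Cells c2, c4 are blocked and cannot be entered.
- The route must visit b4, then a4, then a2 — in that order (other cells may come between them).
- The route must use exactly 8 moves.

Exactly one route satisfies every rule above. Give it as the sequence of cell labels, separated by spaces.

The waypoints must appear in the order b4, a4, a2, with no cell reused.
Route from d2: down to d3, 2× left (reaching b3), down to b4, left to a4, 3× up (reaching a1) — 8 moves in all.
Check: order respected (b4 at step 4, a4 at step 5, a2 at step 7); 8 moves as required.

d2 d3 c3 b3 b4 a4 a3 a2 a1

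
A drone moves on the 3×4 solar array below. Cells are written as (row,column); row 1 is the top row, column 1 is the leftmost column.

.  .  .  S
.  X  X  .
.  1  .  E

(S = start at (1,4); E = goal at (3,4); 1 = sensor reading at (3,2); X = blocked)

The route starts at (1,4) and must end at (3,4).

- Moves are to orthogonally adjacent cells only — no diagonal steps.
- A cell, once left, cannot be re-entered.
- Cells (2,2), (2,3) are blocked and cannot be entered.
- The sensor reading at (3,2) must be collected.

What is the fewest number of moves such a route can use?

Any route passes through (3,2) somewhere between (1,4) and (3,4). Summing Manhattan distances along the two legs ((1,4) → (3,2) → (3,4)) gives a lower bound of 4 + 2 = 6 moves.
The shortest route satisfying every rule uses 8 moves: (1,4) → (1,3) → (1,2) → (1,1) → (2,1) → (3,1) → (3,2) → (3,3) → (3,4).
The no-revisit rule (legs can't share cells) pushes the minimum above the 6-move bound; an exhaustive check rules out every length from 6 to 7, leaving 8 as the minimum.

8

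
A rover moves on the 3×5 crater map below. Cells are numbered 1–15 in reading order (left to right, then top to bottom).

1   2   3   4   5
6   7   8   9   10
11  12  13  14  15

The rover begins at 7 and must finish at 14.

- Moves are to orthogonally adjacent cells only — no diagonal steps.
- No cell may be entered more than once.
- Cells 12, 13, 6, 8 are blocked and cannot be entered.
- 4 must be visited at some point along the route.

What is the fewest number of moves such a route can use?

5

Any route passes through 4 somewhere between 7 and 14. Summing Manhattan distances along the two legs (7 → 4 → 14) gives a lower bound of 3 + 2 = 5 moves.
A route of 5 moves achieves this: 7 → 2 → 3 → 4 → 9 → 14.
Since 5 matches the lower bound, it is optimal.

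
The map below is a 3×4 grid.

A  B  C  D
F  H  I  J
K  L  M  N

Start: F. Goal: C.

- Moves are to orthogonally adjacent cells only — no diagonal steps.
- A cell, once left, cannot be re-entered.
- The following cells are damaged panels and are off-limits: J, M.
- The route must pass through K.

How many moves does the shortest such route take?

5

Any route passes through K somewhere between F and C. Summing Manhattan distances along the two legs (F → K → C) gives a lower bound of 1 + 4 = 5 moves.
A route of 5 moves achieves this: F → K → L → H → B → C.
Since 5 matches the lower bound, it is optimal.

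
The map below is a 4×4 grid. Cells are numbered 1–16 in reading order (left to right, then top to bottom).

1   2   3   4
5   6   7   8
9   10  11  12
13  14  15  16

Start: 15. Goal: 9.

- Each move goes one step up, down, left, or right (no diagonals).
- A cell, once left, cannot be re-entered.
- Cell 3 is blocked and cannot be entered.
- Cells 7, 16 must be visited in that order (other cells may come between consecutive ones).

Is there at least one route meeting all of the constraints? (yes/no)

no

Ignoring the required order, 12 revisit-free routes from 15 to 9 pass through all of 7 and 16; the waypoint orders that occur are 16 → 7 (12) — never 7 → 16.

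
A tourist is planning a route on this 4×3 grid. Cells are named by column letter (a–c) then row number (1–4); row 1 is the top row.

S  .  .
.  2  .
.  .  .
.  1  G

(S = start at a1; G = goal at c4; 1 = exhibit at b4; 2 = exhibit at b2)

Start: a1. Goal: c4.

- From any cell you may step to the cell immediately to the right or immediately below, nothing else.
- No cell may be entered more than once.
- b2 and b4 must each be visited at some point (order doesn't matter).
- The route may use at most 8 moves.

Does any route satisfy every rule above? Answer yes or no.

One route that works: a1 → a2 → b2 → b3 → b4 → c4.

yes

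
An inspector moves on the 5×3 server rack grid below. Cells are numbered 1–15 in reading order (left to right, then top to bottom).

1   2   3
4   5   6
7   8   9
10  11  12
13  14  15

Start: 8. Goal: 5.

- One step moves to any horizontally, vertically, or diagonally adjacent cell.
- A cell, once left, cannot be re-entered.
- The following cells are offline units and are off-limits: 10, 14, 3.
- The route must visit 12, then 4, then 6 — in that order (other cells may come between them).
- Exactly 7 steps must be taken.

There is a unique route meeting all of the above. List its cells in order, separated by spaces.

The waypoints must appear in the order 12, 4, 6, with no cell reused.
Route from 8: down-right 1 to 12, left 1 to 11, up-left 1 to 7, up 1 to 4, up-right 1 to 2, down-right 1 to 6, left 1 to 5 — 7 moves in all.
Check: order respected (12 at step 1, 4 at step 4, 6 at step 6); 7 moves as required.

8 12 11 7 4 2 6 5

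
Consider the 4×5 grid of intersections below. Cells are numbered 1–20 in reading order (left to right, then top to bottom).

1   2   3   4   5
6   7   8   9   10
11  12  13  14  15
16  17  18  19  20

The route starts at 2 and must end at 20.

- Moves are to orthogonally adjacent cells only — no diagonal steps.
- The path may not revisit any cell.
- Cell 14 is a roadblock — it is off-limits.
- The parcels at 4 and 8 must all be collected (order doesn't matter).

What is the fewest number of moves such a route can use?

8

Any route passes through 4 and 8 in some order between 2 and 20. Summing Manhattan distances along each leg and taking the cheapest ordering (2 → 4 → 8 → 20) gives a lower bound of 2 + 2 + 4 = 8 moves.
A route of 8 moves achieves this: 2 → 7 → 8 → 3 → 4 → 9 → 10 → 15 → 20.
Since 8 matches the lower bound, it is optimal.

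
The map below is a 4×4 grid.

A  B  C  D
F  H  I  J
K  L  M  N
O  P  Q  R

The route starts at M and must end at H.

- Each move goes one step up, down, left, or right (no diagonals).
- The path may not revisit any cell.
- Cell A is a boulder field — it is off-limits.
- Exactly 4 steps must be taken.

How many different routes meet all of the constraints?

4

Need simple routes of exactly 4 moves from M to H (Manhattan distance 2, so 1 moves are spent on a detour and 1 undoing it).
Enumerating: M I C B H | M Q P L H | M L K F H | M N J I H.
That gives 4 routes.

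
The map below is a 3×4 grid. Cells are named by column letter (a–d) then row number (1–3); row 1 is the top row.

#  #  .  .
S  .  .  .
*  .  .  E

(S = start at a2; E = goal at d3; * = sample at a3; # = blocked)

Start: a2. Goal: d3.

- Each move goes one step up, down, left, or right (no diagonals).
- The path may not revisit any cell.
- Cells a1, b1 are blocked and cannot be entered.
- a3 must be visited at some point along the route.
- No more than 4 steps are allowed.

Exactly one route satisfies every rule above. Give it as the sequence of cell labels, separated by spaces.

a2 a3 b3 c3 d3

The budget equals the shortest possible length, so every move has to be on a shortest route through the required cells.
Route from a2: down 1 to a3, right 3 to d3 — 4 moves in all.
Check: all required cells visited; 4 ≤ 4 moves.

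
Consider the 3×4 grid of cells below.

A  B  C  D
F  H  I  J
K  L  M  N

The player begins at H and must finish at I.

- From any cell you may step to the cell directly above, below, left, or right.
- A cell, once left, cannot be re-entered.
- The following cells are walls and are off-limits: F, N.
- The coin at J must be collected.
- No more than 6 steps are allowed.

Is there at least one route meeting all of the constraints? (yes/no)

One route that works: H → B → C → D → J → I.

yes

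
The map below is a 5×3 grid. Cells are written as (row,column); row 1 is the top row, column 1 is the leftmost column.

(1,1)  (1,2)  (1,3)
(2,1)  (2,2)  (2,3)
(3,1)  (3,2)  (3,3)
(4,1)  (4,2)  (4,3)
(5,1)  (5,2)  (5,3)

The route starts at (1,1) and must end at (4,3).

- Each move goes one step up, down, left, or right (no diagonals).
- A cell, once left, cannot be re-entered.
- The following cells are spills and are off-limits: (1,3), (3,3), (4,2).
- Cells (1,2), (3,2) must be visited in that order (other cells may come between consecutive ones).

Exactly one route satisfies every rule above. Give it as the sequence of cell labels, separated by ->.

The waypoints must appear in the order (1,2), (3,2), with no cell reused.
Route from (1,1): right to (1,2), 2× down (reaching (3,2)), left to (3,1), 2× down (reaching (5,1)), 2× right (reaching (5,3)), up to (4,3) — 9 moves in all.
Check: order respected ((1,2) at step 1, (3,2) at step 3).

(1,1) -> (1,2) -> (2,2) -> (3,2) -> (3,1) -> (4,1) -> (5,1) -> (5,2) -> (5,3) -> (4,3)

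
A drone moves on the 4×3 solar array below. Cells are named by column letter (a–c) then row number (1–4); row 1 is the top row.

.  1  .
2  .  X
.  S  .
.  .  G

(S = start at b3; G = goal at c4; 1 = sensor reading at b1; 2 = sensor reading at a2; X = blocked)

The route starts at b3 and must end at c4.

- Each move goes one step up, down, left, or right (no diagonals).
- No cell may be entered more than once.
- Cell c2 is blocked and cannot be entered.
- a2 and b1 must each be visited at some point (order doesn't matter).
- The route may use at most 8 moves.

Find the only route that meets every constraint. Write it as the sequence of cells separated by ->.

The budget equals the shortest possible length, so every move has to be on a shortest route through the required cells.
Route from b3: 2× up (reaching b1), left to a1, 3× down (reaching a4), 2× right (reaching c4) — 8 moves in all.
Check: all required cells visited; 8 ≤ 8 moves.

b3 -> b2 -> b1 -> a1 -> a2 -> a3 -> a4 -> b4 -> c4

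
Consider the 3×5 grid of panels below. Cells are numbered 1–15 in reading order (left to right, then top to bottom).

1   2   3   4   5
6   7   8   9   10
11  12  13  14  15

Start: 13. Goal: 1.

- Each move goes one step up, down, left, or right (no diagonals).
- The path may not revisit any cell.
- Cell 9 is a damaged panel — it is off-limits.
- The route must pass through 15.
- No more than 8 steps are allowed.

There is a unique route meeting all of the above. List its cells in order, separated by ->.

The budget equals the shortest possible length, so every move has to be on a shortest route through the required cells.
Route from 13: 2× right (reaching 15), 2× up (reaching 5), 4× left (reaching 1) — 8 moves in all.
Check: all required cells visited; 8 ≤ 8 moves.

13 -> 14 -> 15 -> 10 -> 5 -> 4 -> 3 -> 2 -> 1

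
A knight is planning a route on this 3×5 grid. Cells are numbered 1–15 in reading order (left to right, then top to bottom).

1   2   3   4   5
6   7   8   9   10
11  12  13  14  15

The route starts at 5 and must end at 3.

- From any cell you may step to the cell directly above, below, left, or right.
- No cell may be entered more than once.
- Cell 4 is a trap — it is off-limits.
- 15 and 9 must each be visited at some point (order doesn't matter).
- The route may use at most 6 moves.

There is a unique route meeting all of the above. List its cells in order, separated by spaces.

Any route must reach 15 and 9 and still end at 3 within 6 moves, so the order of the required stops is forced.
Route from 5: 2× down (reaching 15), left to 14, up to 9, left to 8, up to 3 — 6 moves in all.
Check: all required cells visited; 6 ≤ 6 moves.

5 10 15 14 9 8 3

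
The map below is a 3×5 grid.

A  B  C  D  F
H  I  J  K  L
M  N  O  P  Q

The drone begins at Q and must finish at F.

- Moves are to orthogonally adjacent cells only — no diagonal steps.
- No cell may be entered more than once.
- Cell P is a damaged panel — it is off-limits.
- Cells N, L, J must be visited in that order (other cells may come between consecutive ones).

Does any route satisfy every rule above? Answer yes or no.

no

Ignoring the required order, 5 revisit-free routes from Q to F pass through all of N, L, and J; the waypoint orders that occur are L → J → N (5) — never N → L → J.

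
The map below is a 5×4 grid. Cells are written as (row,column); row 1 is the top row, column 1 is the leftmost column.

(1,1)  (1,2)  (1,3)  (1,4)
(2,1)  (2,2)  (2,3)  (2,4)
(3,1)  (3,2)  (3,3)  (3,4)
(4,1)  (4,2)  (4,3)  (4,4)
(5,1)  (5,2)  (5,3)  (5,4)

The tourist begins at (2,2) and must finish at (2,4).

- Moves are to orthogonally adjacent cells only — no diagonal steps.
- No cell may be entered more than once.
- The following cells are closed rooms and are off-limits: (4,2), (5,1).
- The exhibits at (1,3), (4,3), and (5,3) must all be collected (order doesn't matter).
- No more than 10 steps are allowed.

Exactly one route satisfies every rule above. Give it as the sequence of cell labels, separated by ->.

The budget equals the shortest possible length, so every move has to be on a shortest route through the required cells.
Route from (2,2): up to (1,2), right to (1,3), 4× down (reaching (5,3)), right to (5,4), 3× up (reaching (2,4)) — 10 moves in all.
Check: all required cells visited; 10 ≤ 10 moves.

(2,2) -> (1,2) -> (1,3) -> (2,3) -> (3,3) -> (4,3) -> (5,3) -> (5,4) -> (4,4) -> (3,4) -> (2,4)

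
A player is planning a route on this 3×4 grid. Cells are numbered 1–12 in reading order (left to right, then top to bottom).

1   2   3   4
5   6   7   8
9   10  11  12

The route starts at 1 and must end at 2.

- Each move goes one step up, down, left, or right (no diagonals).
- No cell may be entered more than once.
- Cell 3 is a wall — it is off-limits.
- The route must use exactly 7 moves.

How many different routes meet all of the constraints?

Need simple routes of exactly 7 moves from 1 to 2 (Manhattan distance 1, so 3 moves are spent on a detour and 3 undoing it).
Enumerating: 1 5 9 10 11 7 6 2.
That gives 1 route.

1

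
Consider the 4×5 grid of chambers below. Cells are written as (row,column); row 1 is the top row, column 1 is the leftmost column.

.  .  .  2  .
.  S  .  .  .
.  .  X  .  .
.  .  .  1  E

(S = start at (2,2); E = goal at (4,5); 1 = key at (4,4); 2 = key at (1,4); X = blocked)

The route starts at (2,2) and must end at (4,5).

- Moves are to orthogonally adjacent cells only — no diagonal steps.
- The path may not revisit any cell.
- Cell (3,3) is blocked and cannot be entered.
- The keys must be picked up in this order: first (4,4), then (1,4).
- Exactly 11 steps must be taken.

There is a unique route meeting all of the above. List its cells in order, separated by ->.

(2,2) -> (3,2) -> (4,2) -> (4,3) -> (4,4) -> (3,4) -> (2,4) -> (1,4) -> (1,5) -> (2,5) -> (3,5) -> (4,5)

The waypoints must appear in the order (4,4), (1,4), with no cell reused.
Route from (2,2): 2× down (reaching (4,2)), 2× right (reaching (4,4)), 3× up (reaching (1,4)), right to (1,5), 3× down (reaching (4,5)) — 11 moves in all.
Check: order respected (1 at step 4, 2 at step 7); 11 moves as required.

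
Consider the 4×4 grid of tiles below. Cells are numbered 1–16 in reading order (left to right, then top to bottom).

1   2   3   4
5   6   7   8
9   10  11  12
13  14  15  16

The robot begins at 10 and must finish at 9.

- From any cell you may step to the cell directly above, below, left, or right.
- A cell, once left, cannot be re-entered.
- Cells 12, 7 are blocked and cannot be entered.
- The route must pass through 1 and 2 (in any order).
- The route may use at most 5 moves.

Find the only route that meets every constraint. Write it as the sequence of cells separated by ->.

Any route must reach 1 and 2 and still end at 9 within 5 moves, so the order of the required stops is forced.
Route from 10: up 2 to 2, left 1 to 1, down 2 to 9 — 5 moves in all.
Check: all required cells visited; 5 ≤ 5 moves.

10 -> 6 -> 2 -> 1 -> 5 -> 9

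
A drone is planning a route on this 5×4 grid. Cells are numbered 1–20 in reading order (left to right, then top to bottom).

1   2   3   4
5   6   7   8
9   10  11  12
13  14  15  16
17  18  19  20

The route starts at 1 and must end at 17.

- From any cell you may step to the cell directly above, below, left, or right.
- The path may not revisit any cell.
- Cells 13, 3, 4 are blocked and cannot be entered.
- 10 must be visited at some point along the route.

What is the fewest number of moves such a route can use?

6

Any route passes through 10 somewhere between 1 and 17. Summing Manhattan distances along the two legs (1 → 10 → 17) gives a lower bound of 3 + 3 = 6 moves.
A route of 6 moves achieves this: 1 → 5 → 9 → 10 → 14 → 18 → 17.
Since 6 matches the lower bound, it is optimal.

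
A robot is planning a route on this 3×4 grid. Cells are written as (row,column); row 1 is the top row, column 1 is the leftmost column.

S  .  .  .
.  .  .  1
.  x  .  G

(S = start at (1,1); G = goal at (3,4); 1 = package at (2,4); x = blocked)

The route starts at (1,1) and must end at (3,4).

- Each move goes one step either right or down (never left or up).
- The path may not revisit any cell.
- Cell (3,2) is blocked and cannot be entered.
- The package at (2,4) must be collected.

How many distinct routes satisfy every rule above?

4

A right/down-only route from (1,1) to (3,4) makes exactly 2 down-moves and 3 right-moves in some order.
With no other constraints that would be C(5,2) = 10 routes.
Split at (2,4) and multiply the segment counts (each segment already excludes blocked cells): (1,1)→(2,4): 4; (2,4)→(3,4): 1; product = 4.
That gives 4 routes.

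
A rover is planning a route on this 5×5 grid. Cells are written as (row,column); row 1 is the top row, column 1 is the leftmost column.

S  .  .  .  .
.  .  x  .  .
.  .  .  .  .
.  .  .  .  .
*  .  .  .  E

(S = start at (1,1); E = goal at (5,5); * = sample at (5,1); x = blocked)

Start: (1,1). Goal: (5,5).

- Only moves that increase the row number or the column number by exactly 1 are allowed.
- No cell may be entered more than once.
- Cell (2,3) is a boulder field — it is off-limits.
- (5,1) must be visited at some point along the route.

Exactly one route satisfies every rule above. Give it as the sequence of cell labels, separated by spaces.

(1,1) (2,1) (3,1) (4,1) (5,1) (5,2) (5,3) (5,4) (5,5)

Moves only go right or down, so the column and row indices never decrease.
Route from (1,1): 4× down (reaching (5,1)), 4× right (reaching (5,5)) — 8 moves in all.
Check: all required cells visited.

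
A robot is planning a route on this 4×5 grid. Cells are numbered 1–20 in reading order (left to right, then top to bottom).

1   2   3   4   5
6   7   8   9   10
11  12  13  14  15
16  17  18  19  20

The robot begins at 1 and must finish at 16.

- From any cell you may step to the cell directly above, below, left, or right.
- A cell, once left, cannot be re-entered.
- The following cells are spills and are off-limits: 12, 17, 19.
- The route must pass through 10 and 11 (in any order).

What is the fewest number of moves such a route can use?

11

Any route passes through 10 and 11 in some order between 1 and 16. Summing Manhattan distances along each leg and taking the cheapest ordering (1 → 10 → 11 → 16) gives a lower bound of 5 + 5 + 1 = 11 moves.
A route of 11 moves achieves this: 1 → 2 → 3 → 4 → 5 → 10 → 9 → 8 → 7 → 6 → 11 → 16.
Since 11 matches the lower bound, it is optimal.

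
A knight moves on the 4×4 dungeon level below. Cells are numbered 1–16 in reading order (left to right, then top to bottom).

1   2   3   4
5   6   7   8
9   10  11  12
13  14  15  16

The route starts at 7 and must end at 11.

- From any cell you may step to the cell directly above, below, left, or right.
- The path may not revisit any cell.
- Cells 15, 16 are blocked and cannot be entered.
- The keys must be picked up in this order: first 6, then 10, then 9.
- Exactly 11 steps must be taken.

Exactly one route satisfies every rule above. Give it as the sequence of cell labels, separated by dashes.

The waypoints must appear in the order 6, 10, 9, with no cell reused.
Route from 7: left to 6, down to 10, left to 9, 2× up (reaching 1), 3× right (reaching 4), 2× down (reaching 12), left to 11 — 11 moves in all.
Check: order respected (6 at step 1, 10 at step 2, 9 at step 3); 11 moves as required.

7 - 6 - 10 - 9 - 5 - 1 - 2 - 3 - 4 - 8 - 12 - 11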